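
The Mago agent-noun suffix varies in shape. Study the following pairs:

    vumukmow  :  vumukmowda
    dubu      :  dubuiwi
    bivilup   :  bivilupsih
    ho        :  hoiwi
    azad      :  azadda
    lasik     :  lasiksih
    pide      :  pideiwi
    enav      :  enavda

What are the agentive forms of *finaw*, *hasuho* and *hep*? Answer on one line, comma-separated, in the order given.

Looking at the final sound of each stem: -sih when the stem ends in a voiceless consonant (*bivilup*, *lasik*); -da when the stem ends in a voiced consonant (*vumukmow*, *azad*, *enav*); -iwi when the stem ends in a vowel (*dubu*, *ho*, *pide*).
The final sound of *finaw* is /w/, which is a voiced consonant, so the suffix is -da, giving *finawda*.
*hasuho*: final sound = /o/, a vowel → -iwi → *hasuhoiwi*.
*hep*: final sound = /p/, a voiceless consonant → -sih → *hepsih*.

finawda, hasuhoiwi, hepsih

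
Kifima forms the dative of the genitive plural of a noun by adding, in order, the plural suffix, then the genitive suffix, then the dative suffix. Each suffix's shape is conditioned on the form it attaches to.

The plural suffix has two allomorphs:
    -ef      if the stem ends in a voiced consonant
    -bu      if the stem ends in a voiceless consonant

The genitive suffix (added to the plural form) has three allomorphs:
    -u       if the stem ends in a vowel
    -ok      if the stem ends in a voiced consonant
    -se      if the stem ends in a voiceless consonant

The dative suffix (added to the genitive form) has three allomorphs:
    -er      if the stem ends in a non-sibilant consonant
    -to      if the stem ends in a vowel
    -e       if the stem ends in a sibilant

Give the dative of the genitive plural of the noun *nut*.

Since the final consonant of *nut* is /t/ (voiceless), it takes -bu, giving *nutbu*.
The plural form *nutbu* — final sound /u/ (a vowel) → -u → *nutbuu*.
Since the final sound of the genitive form *nutbuu* is /u/ (a vowel), it takes -to, giving *nutbuuto*.

nutbuuto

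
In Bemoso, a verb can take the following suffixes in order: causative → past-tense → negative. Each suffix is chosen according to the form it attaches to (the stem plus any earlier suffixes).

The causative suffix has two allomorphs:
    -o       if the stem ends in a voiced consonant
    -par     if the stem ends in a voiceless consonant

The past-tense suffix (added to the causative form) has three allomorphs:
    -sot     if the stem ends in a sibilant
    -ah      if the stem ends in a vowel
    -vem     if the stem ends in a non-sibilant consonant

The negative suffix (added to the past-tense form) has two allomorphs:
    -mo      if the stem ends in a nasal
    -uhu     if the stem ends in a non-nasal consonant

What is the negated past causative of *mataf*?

matafparvemmo

The final consonant of *mataf* is /f/, which is voiceless, so the causative suffix is -par, giving *matafpar*.
Since the final sound of the causative form *matafpar* is /r/ (a non-sibilant consonant), it takes -vem, giving *matafparvem*.
The past-tense form *matafparvem* — final consonant /m/ (a nasal) → -mo → *matafparvemmo*.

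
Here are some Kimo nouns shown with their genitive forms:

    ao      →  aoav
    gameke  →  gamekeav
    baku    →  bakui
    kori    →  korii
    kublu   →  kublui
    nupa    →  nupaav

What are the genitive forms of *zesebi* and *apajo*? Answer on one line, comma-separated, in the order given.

zesebii, apajoav

The pattern is height harmony: -i when the last vowel of the stem is a high vowel (*baku*, *kori*, *kublu*); -av when the last vowel of the stem is a non-high vowel (*ao*, *gameke*, *nupa*).
The last vowel of *zesebi* is /i/, which is a high vowel, so the suffix is -i, giving *zesebii*.
The last vowel of *apajo* is /o/, which is a non-high vowel, so the suffix is -av, giving *apajoav*.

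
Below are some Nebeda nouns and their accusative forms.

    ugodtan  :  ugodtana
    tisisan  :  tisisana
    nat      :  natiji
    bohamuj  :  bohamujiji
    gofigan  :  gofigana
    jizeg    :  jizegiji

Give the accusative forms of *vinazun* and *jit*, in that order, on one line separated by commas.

Looking at the final consonant of each stem: -a when the stem ends in a nasal (*ugodtan*, *tisisan*, *gofigan*); -iji when the stem ends in a non-nasal consonant (*nat*, *bohamuj*, *jizeg*).
*vinazun*: final consonant = /n/, a nasal → -a → *vinazuna*.
*jit* — final consonant /t/ (non-nasal) → -iji → *jitiji*.

vinazuna, jitiji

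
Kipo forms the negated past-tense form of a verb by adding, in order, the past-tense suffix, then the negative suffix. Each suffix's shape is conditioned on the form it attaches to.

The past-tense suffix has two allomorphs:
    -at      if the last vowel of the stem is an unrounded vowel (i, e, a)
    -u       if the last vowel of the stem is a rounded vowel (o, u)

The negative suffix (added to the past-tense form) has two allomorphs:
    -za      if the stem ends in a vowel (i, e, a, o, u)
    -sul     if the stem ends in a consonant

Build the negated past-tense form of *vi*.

The last vowel of *vi* is /i/, which is an unrounded vowel, so the past-tense suffix is -at, giving *viat*.
Since the final sound of the past-tense form *viat* is /t/ (a consonant), it takes -sul, giving *viatsul*.

viatsul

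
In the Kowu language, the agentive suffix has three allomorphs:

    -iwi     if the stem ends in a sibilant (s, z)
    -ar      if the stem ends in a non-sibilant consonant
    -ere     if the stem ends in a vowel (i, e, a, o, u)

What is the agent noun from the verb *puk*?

pukar

*puk* — final sound /k/ (a non-sibilant consonant) → -ar → *pukar*.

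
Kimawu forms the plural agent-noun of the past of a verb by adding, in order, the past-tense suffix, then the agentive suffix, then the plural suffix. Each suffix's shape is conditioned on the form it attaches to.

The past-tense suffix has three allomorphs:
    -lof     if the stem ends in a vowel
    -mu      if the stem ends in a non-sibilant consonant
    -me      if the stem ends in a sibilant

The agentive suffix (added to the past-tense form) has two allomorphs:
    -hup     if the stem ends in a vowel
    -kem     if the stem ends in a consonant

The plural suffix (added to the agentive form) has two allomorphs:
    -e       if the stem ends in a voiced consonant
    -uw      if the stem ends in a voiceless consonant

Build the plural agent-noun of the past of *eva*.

evalofkeme

Since the final sound of *eva* is /a/ (a vowel), it takes -lof, giving *evalof*.
The past-tense form *evalof*: final sound = /f/, a consonant → -kem → *evalofkem*.
The final consonant of the agentive form *evalofkem* is /m/, which is voiced, so the plural suffix is -e, giving *evalofkeme*.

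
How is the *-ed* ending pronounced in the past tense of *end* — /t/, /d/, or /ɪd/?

The stem *end* ends in /t/ or /d/.
The -ed suffix is realized as /ɪd/ after /t, d/; as /t/ after other voiceless consonants; and as /d/ after other voiced sounds.
So -ed on *end* is pronounced /ɪd/.

/ɪd/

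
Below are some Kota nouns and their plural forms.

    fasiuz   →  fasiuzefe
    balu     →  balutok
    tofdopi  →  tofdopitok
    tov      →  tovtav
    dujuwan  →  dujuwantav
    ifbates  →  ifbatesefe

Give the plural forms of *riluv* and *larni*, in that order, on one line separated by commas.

riluvtav, larnitok

The suffix is conditioned by the final sound: -efe when the stem ends in a sibilant (*fasiuz*, *ifbates*); -tav when the stem ends in a non-sibilant consonant (*tov*, *dujuwan*); -tok when the stem ends in a vowel (*balu*, *tofdopi*).
The final sound of *riluv* is /v/, which is a non-sibilant consonant, so the suffix is -tav, giving *riluvtav*.
*larni*: final sound = /i/, a vowel → -tok → *larnitok*.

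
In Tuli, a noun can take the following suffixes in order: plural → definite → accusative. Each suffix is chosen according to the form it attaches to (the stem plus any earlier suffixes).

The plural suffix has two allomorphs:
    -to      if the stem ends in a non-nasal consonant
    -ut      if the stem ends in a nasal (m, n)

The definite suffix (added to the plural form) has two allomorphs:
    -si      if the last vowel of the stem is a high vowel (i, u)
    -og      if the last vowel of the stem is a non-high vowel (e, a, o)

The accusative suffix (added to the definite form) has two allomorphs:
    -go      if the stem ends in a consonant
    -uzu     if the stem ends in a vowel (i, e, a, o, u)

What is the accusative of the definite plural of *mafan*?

mafanutsiuzu

The final consonant of *mafan* is /n/, which is a nasal, so the plural suffix is -ut, giving *mafanut*.
The plural form *mafanut*: last vowel = /u/, a high vowel → -si → *mafanutsi*.
Since the final sound of the definite form *mafanutsi* is /i/ (a vowel), it takes -uzu, giving *mafanutsiuzu*.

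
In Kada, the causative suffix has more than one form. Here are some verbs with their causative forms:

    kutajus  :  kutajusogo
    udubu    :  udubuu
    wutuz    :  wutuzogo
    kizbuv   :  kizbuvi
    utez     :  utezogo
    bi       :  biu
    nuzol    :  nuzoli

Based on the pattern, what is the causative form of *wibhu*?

The alternation tracks the final sound of the stem — -ogo when the stem ends in a sibilant (*kutajus*, *wutuz*, *utez*); -i when the stem ends in a non-sibilant consonant (*kizbuv*, *nuzol*); -u when the stem ends in a vowel (*udubu*, *bi*).
*wibhu* — final sound /u/ (a vowel) → -u → *wibhuu*.

wibhuu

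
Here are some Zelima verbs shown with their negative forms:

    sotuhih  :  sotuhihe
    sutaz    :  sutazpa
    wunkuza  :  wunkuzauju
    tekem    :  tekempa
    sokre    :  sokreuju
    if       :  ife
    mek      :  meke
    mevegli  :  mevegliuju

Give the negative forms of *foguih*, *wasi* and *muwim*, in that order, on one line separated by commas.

foguihe, wasiuju, muwimpa

Looking at the final sound of each stem: -e when the stem ends in a voiceless consonant (*sotuhih*, *if*, *mek*); -pa when the stem ends in a voiced consonant (*sutaz*, *tekem*); -uju when the stem ends in a vowel (*wunkuza*, *sokre*, *mevegli*).
*foguih* — final sound /h/ (a voiceless consonant) → -e → *foguihe*.
Since the final sound of *wasi* is /i/ (a vowel), it takes -uju, giving *wasiuju*.
The final sound of *muwim* is /m/, which is a voiced consonant, so the suffix is -pa, giving *muwimpa*.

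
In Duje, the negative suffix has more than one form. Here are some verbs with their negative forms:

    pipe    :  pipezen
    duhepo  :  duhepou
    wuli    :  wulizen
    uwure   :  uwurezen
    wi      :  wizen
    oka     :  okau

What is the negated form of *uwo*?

Looking at the last vowel of each stem: -zen when the last vowel of the stem is a front vowel (*pipe*, *wuli*, *uwure*, *wi*); -u when the last vowel of the stem is a back vowel (*duhepo*, *oka*).
*uwo*: last vowel = /o/, a back vowel → -u → *uwou*.

uwou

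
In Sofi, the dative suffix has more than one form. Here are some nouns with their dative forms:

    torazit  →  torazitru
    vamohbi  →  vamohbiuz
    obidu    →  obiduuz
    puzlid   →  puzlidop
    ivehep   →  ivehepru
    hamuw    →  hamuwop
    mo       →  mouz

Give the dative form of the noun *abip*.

abipru

Looking at the final sound of each stem: -ru when the stem ends in a voiceless consonant (*torazit*, *ivehep*); -op when the stem ends in a voiced consonant (*puzlid*, *hamuw*); -uz when the stem ends in a vowel (*vamohbi*, *obidu*, *mo*).
Since the final sound of *abip* is /p/ (a voiceless consonant), it takes -ru, giving *abipru*.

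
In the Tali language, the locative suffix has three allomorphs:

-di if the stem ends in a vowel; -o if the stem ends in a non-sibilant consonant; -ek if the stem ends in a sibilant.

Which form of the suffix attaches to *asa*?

*asa* — final sound /a/ (a vowel) → -di.

-di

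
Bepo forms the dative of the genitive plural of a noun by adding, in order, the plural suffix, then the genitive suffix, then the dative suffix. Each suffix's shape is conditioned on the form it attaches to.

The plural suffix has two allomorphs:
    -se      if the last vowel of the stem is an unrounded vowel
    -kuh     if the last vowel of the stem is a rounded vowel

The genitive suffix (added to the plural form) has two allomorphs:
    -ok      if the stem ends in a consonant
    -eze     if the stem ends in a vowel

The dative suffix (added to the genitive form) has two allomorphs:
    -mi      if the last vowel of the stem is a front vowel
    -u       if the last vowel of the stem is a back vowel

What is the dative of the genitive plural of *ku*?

Since the last vowel of *ku* is /u/ (a rounded vowel), it takes -kuh, giving *kukuh*.
The plural form *kukuh* — final sound /h/ (a consonant) → -ok → *kukuhok*.
Since the last vowel of the genitive form *kukuhok* is /o/ (a back vowel), it takes -u, giving *kukuhoku*.

kukuhoku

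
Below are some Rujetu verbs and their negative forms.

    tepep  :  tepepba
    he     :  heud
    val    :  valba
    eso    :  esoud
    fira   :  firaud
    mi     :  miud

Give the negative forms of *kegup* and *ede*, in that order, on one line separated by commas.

The alternation tracks the final sound of the stem — -ba when the stem ends in a consonant (*tepep*, *val*); -ud when the stem ends in a vowel (*he*, *eso*, *fira*, *mi*).
The final sound of *kegup* is /p/, which is a consonant, so the suffix is -ba, giving *kegupba*.
The final sound of *ede* is /e/, which is a vowel, so the suffix is -ud, giving *edeud*.

kegupba, edeud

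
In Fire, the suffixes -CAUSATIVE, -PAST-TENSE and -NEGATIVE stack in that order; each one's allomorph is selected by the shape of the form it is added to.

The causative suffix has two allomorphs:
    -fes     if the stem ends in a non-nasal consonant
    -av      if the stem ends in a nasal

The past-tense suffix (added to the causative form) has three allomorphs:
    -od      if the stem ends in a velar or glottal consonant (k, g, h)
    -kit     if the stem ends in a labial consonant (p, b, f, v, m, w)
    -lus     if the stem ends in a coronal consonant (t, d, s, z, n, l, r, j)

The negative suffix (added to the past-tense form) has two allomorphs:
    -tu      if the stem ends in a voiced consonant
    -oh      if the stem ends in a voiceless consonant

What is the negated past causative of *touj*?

Since the final consonant of *touj* is /j/ (non-nasal), it takes -fes, giving *toujfes*.
Since the final consonant of the causative form *toujfes* is /s/ (coronal), it takes -lus, giving *toujfeslus*.
The past-tense form *toujfeslus*: final consonant = /s/, voiceless → -oh → *toujfeslusoh*.

toujfeslusoh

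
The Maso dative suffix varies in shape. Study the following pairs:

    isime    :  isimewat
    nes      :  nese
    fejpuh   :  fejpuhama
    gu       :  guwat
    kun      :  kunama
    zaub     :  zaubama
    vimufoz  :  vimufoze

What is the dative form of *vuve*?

vuvewat

The suffix is conditioned by the final sound: -e when the stem ends in a sibilant (*nes*, *vimufoz*); -ama when the stem ends in a non-sibilant consonant (*fejpuh*, *kun*, *zaub*); -wat when the stem ends in a vowel (*isime*, *gu*).
Since the final sound of *vuve* is /e/ (a vowel), it takes -wat, giving *vuvewat*.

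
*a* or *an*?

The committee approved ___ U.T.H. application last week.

a

The indefinite article is chosen by the initial *sound* of the following word, not its spelling.
The initialism *U.T.H.* is read letter by letter; the first letter, U, is pronounced /juː/, which begins with a consonant sound.
So the article is *a*: The committee approved a U.T.H. application last week.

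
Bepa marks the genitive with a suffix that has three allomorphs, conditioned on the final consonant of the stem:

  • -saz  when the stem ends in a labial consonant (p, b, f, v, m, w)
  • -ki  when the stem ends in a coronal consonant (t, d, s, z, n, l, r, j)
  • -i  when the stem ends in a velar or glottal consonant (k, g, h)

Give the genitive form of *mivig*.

mivigi

*mivig* — final consonant /g/ (velar/glottal) → -i → *mivigi*.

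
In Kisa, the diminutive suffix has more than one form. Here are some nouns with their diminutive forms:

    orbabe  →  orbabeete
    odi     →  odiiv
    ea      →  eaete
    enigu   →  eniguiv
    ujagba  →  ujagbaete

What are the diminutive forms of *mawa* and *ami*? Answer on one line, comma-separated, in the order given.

mawaete, amiiv

The alternation tracks the last vowel of the stem — -iv when the last vowel of the stem is a high vowel (*odi*, *enigu*); -ete when the last vowel of the stem is a non-high vowel (*orbabe*, *ea*, *ujagba*).
*mawa*: last vowel = /a/, a non-high vowel → -ete → *mawaete*.
*ami*: last vowel = /i/, a high vowel → -iv → *amiiv*.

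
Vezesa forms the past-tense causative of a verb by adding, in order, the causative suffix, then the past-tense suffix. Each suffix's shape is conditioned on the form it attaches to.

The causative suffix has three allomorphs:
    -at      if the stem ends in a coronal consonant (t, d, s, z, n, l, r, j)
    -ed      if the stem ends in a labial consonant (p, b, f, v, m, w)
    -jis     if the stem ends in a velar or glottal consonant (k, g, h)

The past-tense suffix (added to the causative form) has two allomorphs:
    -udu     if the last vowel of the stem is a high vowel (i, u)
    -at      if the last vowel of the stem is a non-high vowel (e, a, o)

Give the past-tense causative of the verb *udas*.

Since the final consonant of *udas* is /s/ (coronal), it takes -at, giving *udasat*.
The causative form *udasat* — last vowel /a/ (a non-high vowel) → -at → *udasatat*.

udasatat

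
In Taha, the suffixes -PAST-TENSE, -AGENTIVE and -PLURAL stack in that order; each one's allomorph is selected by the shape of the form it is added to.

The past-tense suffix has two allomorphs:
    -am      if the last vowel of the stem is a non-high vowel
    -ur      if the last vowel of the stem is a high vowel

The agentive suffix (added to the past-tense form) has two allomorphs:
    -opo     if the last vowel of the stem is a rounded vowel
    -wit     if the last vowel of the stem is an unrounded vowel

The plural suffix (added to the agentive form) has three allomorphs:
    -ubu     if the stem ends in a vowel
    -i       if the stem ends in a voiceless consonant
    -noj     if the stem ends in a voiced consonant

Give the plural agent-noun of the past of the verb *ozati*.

The last vowel of *ozati* is /i/, which is a high vowel, so the past-tense suffix is -ur, giving *ozatiur*.
Since the last vowel of the past-tense form *ozatiur* is /u/ (a rounded vowel), it takes -opo, giving *ozatiuropo*.
The final sound of the agentive form *ozatiuropo* is /o/, which is a vowel, so the plural suffix is -ubu, giving *ozatiuropoubu*.

ozatiuropoubu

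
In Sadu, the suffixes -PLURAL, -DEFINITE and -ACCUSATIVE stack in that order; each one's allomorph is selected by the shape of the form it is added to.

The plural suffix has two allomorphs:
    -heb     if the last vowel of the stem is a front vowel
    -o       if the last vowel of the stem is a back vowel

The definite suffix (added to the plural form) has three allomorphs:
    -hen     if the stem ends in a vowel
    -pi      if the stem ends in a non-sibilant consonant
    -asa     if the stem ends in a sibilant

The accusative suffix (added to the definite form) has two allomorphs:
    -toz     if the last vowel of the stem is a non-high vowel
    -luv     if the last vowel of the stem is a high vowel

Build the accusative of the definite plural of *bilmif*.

bilmifhebpiluv

Since the last vowel of *bilmif* is /i/ (a front vowel), it takes -heb, giving *bilmifheb*.
The plural form *bilmifheb*: final sound = /b/, a non-sibilant consonant → -pi → *bilmifhebpi*.
The definite form *bilmifhebpi* — last vowel /i/ (a high vowel) → -luv → *bilmifhebpiluv*.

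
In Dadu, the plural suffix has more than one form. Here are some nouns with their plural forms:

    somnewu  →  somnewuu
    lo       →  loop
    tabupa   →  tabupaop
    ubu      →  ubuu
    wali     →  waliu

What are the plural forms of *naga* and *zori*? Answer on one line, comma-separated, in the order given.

The alternation tracks the last vowel of the stem — -u when the last vowel of the stem is a high vowel (*somnewu*, *ubu*, *wali*); -op when the last vowel of the stem is a non-high vowel (*lo*, *tabupa*).
Since the last vowel of *naga* is /a/ (a non-high vowel), it takes -op, giving *nagaop*.
The last vowel of *zori* is /i/, which is a high vowel, so the suffix is -u, giving *zoriu*.

nagaop, zoriu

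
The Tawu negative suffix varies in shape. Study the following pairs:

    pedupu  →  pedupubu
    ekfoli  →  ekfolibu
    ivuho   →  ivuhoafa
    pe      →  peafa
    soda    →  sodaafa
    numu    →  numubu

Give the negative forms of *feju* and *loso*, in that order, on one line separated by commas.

fejubu, losoafa

The suffix is conditioned by the last vowel: -bu when the last vowel of the stem is a high vowel (*pedupu*, *ekfoli*, *numu*); -afa when the last vowel of the stem is a non-high vowel (*ivuho*, *pe*, *soda*).
Since the last vowel of *feju* is /u/ (a high vowel), it takes -bu, giving *fejubu*.
The last vowel of *loso* is /o/, which is a non-high vowel, so the suffix is -afa, giving *losoafa*.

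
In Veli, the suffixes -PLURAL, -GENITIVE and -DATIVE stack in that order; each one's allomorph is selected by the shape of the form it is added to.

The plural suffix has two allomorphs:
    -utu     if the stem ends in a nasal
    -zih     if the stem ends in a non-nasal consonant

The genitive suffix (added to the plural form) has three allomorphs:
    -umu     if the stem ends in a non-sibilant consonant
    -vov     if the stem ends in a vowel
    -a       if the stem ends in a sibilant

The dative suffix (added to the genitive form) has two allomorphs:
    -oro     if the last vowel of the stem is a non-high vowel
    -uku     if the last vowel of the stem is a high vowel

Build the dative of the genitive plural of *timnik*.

timnikzihumuuku

*timnik* — final consonant /k/ (non-nasal) → -zih → *timnikzih*.
The final sound of the plural form *timnikzih* is /h/, which is a non-sibilant consonant, so the genitive suffix is -umu, giving *timnikzihumu*.
The last vowel of the genitive form *timnikzihumu* is /u/, which is a high vowel, so the dative suffix is -uku, giving *timnikzihumuuku*.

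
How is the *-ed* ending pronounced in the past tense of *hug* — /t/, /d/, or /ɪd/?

The stem *hug* ends in a voiced sound other than /d/.
The -ed suffix is realized as /ɪd/ after /t, d/; as /t/ after other voiceless consonants; and as /d/ after other voiced sounds.
So -ed on *hug* is pronounced /d/.

/d/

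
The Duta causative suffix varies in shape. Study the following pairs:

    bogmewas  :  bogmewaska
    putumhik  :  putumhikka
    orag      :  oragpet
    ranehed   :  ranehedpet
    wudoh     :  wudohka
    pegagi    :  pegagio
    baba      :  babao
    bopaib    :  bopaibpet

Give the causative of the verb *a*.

ao

The pattern is voicing of the final sound: -ka when the stem ends in a voiceless consonant (*bogmewas*, *putumhik*, *wudoh*); -pet when the stem ends in a voiced consonant (*orag*, *ranehed*, *bopaib*); -o when the stem ends in a vowel (*pegagi*, *baba*).
*a*: final sound = /a/, a vowel → -o → *ao*.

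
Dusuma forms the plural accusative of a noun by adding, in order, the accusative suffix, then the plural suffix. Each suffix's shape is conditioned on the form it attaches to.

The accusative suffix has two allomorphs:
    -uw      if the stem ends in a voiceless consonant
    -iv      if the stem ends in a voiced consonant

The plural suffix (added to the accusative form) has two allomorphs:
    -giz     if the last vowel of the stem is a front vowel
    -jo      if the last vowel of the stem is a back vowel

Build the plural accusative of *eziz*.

ezizivgiz

The final consonant of *eziz* is /z/, which is voiced, so the accusative suffix is -iv, giving *eziziv*.
The accusative form *eziziv* — last vowel /i/ (a front vowel) → -giz → *ezizivgiz*.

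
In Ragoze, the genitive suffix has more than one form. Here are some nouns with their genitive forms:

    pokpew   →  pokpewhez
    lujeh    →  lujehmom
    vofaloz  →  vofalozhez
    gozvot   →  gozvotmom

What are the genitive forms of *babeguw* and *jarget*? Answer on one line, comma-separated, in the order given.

babeguwhez, jargetmom

Looking at the final consonant of each stem: -mom when the stem ends in a voiceless consonant (*lujeh*, *gozvot*); -hez when the stem ends in a voiced consonant (*pokpew*, *vofaloz*).
*babeguw* — final consonant /w/ (voiced) → -hez → *babeguwhez*.
*jarget*: final consonant = /t/, voiceless → -mom → *jargetmom*.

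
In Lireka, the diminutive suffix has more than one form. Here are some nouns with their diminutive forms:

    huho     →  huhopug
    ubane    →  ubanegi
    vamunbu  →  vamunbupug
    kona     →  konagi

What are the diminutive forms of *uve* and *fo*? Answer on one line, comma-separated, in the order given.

uvegi, fopug

The alternation tracks the last vowel of the stem — -pug when the last vowel of the stem is a rounded vowel (*huho*, *vamunbu*); -gi when the last vowel of the stem is an unrounded vowel (*ubane*, *kona*).
*uve*: last vowel = /e/, an unrounded vowel → -gi → *uvegi*.
The last vowel of *fo* is /o/, which is a rounded vowel, so the suffix is -pug, giving *fopug*.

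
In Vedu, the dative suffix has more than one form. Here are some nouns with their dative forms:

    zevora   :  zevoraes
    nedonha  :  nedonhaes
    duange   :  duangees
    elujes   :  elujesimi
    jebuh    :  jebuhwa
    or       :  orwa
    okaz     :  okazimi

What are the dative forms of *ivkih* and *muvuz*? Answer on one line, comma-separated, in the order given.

ivkihwa, muvuzimi

The pattern is sibilance of the final sound: -imi when the stem ends in a sibilant (*elujes*, *okaz*); -wa when the stem ends in a non-sibilant consonant (*jebuh*, *or*); -es when the stem ends in a vowel (*zevora*, *nedonha*, *duange*).
The final sound of *ivkih* is /h/, which is a non-sibilant consonant, so the suffix is -wa, giving *ivkihwa*.
The final sound of *muvuz* is /z/, which is a sibilant, so the suffix is -imi, giving *muvuzimi*.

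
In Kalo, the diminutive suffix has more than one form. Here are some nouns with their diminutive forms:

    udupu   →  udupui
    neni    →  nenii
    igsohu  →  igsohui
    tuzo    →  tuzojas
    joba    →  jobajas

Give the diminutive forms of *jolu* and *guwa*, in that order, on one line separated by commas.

jolui, guwajas

The suffix is conditioned by the last vowel: -i when the last vowel of the stem is a high vowel (*udupu*, *neni*, *igsohu*); -jas when the last vowel of the stem is a non-high vowel (*tuzo*, *joba*).
*jolu* — last vowel /u/ (a high vowel) → -i → *jolui*.
The last vowel of *guwa* is /a/, which is a non-high vowel, so the suffix is -jas, giving *guwajas*.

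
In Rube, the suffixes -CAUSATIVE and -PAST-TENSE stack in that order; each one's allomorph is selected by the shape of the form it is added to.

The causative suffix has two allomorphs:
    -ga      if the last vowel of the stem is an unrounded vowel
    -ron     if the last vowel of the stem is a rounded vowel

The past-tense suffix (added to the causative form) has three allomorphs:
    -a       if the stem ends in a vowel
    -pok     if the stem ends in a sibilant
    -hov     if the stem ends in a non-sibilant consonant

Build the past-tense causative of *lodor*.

lodorronhov

The last vowel of *lodor* is /o/, which is a rounded vowel, so the causative suffix is -ron, giving *lodorron*.
The final sound of the causative form *lodorron* is /n/, which is a non-sibilant consonant, so the past-tense suffix is -hov, giving *lodorronhov*.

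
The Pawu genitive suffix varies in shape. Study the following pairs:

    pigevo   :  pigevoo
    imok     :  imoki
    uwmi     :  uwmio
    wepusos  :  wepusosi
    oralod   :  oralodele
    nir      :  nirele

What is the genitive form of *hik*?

hiki

The pattern is voicing of the final sound: -i when the stem ends in a voiceless consonant (*imok*, *wepusos*); -ele when the stem ends in a voiced consonant (*oralod*, *nir*); -o when the stem ends in a vowel (*pigevo*, *uwmi*).
*hik* — final sound /k/ (a voiceless consonant) → -i → *hiki*.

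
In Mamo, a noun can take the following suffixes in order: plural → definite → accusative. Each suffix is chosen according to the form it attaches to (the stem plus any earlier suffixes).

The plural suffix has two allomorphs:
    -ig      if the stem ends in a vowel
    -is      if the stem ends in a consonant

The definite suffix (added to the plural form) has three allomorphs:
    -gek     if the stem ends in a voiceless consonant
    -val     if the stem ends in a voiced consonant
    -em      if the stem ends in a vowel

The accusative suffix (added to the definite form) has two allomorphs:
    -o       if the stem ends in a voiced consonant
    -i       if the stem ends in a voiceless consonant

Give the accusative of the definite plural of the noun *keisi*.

*keisi*: final sound = /i/, a vowel → -ig → *keisiig*.
The plural form *keisiig*: final sound = /g/, a voiced consonant → -val → *keisiigval*.
Since the final consonant of the definite form *keisiigval* is /l/ (voiced), it takes -o, giving *keisiigvalo*.

keisiigvalo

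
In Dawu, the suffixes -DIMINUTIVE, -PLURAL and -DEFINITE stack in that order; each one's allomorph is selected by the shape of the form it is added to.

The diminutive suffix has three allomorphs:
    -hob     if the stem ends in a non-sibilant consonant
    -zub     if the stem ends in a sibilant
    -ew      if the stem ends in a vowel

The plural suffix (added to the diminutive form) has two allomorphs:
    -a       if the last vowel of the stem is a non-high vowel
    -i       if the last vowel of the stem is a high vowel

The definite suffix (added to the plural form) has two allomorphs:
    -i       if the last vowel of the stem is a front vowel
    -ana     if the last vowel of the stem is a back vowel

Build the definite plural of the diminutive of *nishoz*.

*nishoz* — final sound /z/ (a sibilant) → -zub → *nishozzub*.
The diminutive form *nishozzub*: last vowel = /u/, a high vowel → -i → *nishozzubi*.
The plural form *nishozzubi* — last vowel /i/ (a front vowel) → -i → *nishozzubii*.

nishozzubii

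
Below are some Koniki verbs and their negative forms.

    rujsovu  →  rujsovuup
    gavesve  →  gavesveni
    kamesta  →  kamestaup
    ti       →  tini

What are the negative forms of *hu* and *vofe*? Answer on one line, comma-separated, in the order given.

The suffix is conditioned by the last vowel: -ni when the last vowel of the stem is a front vowel (*gavesve*, *ti*); -up when the last vowel of the stem is a back vowel (*rujsovu*, *kamesta*).
Since the last vowel of *hu* is /u/ (a back vowel), it takes -up, giving *huup*.
The last vowel of *vofe* is /e/, which is a front vowel, so the suffix is -ni, giving *vofeni*.

huup, vofeni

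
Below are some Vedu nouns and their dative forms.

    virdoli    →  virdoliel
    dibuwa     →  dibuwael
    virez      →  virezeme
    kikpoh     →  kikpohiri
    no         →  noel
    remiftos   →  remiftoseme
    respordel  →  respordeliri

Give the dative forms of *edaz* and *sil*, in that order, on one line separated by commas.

Looking at the final sound of each stem: -eme when the stem ends in a sibilant (*virez*, *remiftos*); -iri when the stem ends in a non-sibilant consonant (*kikpoh*, *respordel*); -el when the stem ends in a vowel (*virdoli*, *dibuwa*, *no*).
*edaz*: final sound = /z/, a sibilant → -eme → *edazeme*.
The final sound of *sil* is /l/, which is a non-sibilant consonant, so the suffix is -iri, giving *siliri*.

edazeme, siliri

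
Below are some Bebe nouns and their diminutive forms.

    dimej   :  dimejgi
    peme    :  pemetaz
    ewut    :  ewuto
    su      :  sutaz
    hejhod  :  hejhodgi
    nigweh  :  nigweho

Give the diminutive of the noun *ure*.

uretaz

The pattern is voicing of the final sound: -o when the stem ends in a voiceless consonant (*ewut*, *nigweh*); -gi when the stem ends in a voiced consonant (*dimej*, *hejhod*); -taz when the stem ends in a vowel (*peme*, *su*).
The final sound of *ure* is /e/, which is a vowel, so the suffix is -taz, giving *uretaz*.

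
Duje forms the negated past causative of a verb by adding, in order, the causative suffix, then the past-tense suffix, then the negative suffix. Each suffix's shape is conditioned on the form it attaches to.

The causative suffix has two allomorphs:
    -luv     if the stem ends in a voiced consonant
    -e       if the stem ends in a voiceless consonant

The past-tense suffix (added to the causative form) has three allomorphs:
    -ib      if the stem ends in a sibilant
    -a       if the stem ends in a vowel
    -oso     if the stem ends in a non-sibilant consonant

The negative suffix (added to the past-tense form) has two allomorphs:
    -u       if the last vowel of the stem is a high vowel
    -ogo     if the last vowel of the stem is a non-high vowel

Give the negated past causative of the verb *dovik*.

dovikeaogo

*dovik*: final consonant = /k/, voiceless → -e → *dovike*.
Since the final sound of the causative form *dovike* is /e/ (a vowel), it takes -a, giving *dovikea*.
The past-tense form *dovikea*: last vowel = /a/, a non-high vowel → -ogo → *dovikeaogo*.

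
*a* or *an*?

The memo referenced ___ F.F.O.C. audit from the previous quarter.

an

The indefinite article is chosen by the initial *sound* of the following word, not its spelling.
The initialism *F.F.O.C.* is read letter by letter; the first letter, F, is pronounced /ɛf/, which begins with a vowel sound.
So the article is *an*: The memo referenced an F.F.O.C. audit from the previous quarter.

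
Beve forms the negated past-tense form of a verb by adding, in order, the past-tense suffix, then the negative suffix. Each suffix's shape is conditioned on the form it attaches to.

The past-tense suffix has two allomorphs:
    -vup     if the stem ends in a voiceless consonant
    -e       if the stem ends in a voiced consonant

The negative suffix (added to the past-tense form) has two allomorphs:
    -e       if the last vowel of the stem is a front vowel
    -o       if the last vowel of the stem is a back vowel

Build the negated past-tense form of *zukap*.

zukapvupo

Since the final consonant of *zukap* is /p/ (voiceless), it takes -vup, giving *zukapvup*.
The last vowel of the past-tense form *zukapvup* is /u/, which is a back vowel, so the negative suffix is -o, giving *zukapvupo*.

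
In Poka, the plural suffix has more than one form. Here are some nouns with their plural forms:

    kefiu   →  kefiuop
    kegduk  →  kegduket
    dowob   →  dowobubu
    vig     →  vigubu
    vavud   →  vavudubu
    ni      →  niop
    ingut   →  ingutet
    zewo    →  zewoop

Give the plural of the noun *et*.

Looking at the final sound of each stem: -et when the stem ends in a voiceless consonant (*kegduk*, *ingut*); -ubu when the stem ends in a voiced consonant (*dowob*, *vig*, *vavud*); -op when the stem ends in a vowel (*kefiu*, *ni*, *zewo*).
*et*: final sound = /t/, a voiceless consonant → -et → *etet*.

etet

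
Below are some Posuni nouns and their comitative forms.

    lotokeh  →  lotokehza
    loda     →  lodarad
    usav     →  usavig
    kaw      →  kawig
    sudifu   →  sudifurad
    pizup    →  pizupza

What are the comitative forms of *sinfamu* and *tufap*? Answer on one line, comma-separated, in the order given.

Looking at the final sound of each stem: -za when the stem ends in a voiceless consonant (*lotokeh*, *pizup*); -ig when the stem ends in a voiced consonant (*usav*, *kaw*); -rad when the stem ends in a vowel (*loda*, *sudifu*).
*sinfamu* — final sound /u/ (a vowel) → -rad → *sinfamurad*.
*tufap* — final sound /p/ (a voiceless consonant) → -za → *tufapza*.

sinfamurad, tufapza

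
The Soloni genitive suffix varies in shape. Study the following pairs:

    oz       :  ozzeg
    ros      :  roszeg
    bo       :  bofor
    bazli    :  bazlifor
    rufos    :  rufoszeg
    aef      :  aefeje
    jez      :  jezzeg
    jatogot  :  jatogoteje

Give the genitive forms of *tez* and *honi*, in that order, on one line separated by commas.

tezzeg, honifor

The pattern is sibilance of the final sound: -zeg when the stem ends in a sibilant (*oz*, *ros*, *rufos*, *jez*); -eje when the stem ends in a non-sibilant consonant (*aef*, *jatogot*); -for when the stem ends in a vowel (*bo*, *bazli*).
*tez* — final sound /z/ (a sibilant) → -zeg → *tezzeg*.
Since the final sound of *honi* is /i/ (a vowel), it takes -for, giving *honifor*.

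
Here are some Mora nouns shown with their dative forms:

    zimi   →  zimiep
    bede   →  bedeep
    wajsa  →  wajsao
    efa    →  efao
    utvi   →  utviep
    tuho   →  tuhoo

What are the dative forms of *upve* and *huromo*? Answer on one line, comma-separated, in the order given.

The suffix is conditioned by the last vowel: -ep when the last vowel of the stem is a front vowel (*zimi*, *bede*, *utvi*); -o when the last vowel of the stem is a back vowel (*wajsa*, *efa*, *tuho*).
*upve*: last vowel = /e/, a front vowel → -ep → *upveep*.
Since the last vowel of *huromo* is /o/ (a back vowel), it takes -o, giving *huromoo*.

upveep, huromoo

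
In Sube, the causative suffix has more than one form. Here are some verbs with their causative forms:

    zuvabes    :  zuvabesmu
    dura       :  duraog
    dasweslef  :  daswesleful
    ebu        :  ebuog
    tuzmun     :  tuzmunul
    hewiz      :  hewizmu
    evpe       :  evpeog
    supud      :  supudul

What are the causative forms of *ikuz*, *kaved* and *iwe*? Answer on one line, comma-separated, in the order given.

ikuzmu, kavedul, iweog

Looking at the final sound of each stem: -mu when the stem ends in a sibilant (*zuvabes*, *hewiz*); -ul when the stem ends in a non-sibilant consonant (*dasweslef*, *tuzmun*, *supud*); -og when the stem ends in a vowel (*dura*, *ebu*, *evpe*).
*ikuz* — final sound /z/ (a sibilant) → -mu → *ikuzmu*.
The final sound of *kaved* is /d/, which is a non-sibilant consonant, so the suffix is -ul, giving *kavedul*.
Since the final sound of *iwe* is /e/ (a vowel), it takes -og, giving *iweog*.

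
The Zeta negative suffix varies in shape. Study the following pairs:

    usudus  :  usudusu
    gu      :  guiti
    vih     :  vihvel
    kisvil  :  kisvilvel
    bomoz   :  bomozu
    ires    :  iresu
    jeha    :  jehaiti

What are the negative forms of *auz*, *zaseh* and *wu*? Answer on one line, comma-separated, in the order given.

Looking at the final sound of each stem: -u when the stem ends in a sibilant (*usudus*, *bomoz*, *ires*); -vel when the stem ends in a non-sibilant consonant (*vih*, *kisvil*); -iti when the stem ends in a vowel (*gu*, *jeha*).
*auz* — final sound /z/ (a sibilant) → -u → *auzu*.
*zaseh* — final sound /h/ (a non-sibilant consonant) → -vel → *zasehvel*.
*wu* — final sound /u/ (a vowel) → -iti → *wuiti*.

auzu, zasehvel, wuiti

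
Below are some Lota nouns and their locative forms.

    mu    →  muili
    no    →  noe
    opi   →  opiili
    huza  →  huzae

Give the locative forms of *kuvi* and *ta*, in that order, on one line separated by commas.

kuviili, tae

The alternation tracks the last vowel of the stem — -ili when the last vowel of the stem is a high vowel (*mu*, *opi*); -e when the last vowel of the stem is a non-high vowel (*no*, *huza*).
Since the last vowel of *kuvi* is /i/ (a high vowel), it takes -ili, giving *kuviili*.
*ta*: last vowel = /a/, a non-high vowel → -e → *tae*.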